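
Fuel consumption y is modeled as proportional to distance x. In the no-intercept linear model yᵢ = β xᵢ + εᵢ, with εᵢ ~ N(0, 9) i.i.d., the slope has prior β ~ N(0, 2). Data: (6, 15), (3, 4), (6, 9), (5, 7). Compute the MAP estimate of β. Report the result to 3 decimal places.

β̂_MAP = 1.729

log p(β | y) = −Σ(yᵢ − βxᵢ)²/(2·9) − β²/(2·2) + const.
Setting the derivative to zero: Σxᵢ(yᵢ − βxᵢ)/9 − β/2 = 0, so β = Σxᵢyᵢ / (Σxᵢ² + σ²/τ²).
Σxᵢyᵢ = 6·15 + 3·4 + 6·9 + 5·7 = 191; Σxᵢ² = 106; σ²/τ² = 4.5.
β̂_MAP = 191 / (106 + 4.5) = 191/110.5 ≈ 1.729.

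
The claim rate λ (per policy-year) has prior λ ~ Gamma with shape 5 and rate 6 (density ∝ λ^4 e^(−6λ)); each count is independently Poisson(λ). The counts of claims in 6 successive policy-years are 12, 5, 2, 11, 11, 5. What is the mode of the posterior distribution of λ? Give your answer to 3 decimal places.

Σxᵢ = 12+5+2+11+11+5 = 46, with n = 6.
Posterior ∝ λ^4e^(−6λ) · λ^46e^(−6λ) = λ^50e^(−12λ), i.e. Gamma(shape=51, rate=12).
The mode of a Gamma(a, b) with a ≥ 1 (shape–rate) is (a−1)/b = 50/12 ≈ 4.167.

λ̂_MAP = 4.167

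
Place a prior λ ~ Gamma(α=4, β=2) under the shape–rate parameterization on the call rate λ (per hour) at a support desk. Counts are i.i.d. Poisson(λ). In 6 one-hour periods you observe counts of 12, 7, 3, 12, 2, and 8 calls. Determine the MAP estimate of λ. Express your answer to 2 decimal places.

Σxᵢ = 12+7+3+12+2+8 = 44, with n = 6.
Posterior ∝ λ^3e^(−2λ) · λ^44e^(−6λ) = λ^47e^(−8λ), i.e. Gamma(shape=48, rate=8).
The mode of a Gamma(a, b) with a ≥ 1 (shape–rate) is (a−1)/b = 47/8 ≈ 5.88.

λ̂_MAP = 5.88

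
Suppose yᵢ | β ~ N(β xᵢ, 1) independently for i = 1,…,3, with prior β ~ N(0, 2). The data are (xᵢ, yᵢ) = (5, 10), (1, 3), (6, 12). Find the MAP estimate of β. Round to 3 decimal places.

β̂_MAP = 2.000

log p(β | y) = −Σ(yᵢ − βxᵢ)²/(2·1) − β²/(2·2) + const.
Setting the derivative to zero: Σxᵢ(yᵢ − βxᵢ)/1 − β/2 = 0, so β = Σxᵢyᵢ / (Σxᵢ² + σ²/τ²).
Σxᵢyᵢ = 5·10 + 1·3 + 6·12 = 125; Σxᵢ² = 62; σ²/τ² = 0.5.
β̂_MAP = 125 / (62 + 0.5) = 125/62.5 ≈ 2.000.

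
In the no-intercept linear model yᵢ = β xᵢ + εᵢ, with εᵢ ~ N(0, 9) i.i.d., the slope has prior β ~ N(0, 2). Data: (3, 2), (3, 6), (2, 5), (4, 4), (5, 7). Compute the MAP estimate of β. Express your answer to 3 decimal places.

β̂_MAP = 1.259

log p(β | y) = −Σ(yᵢ − βxᵢ)²/(2·9) − β²/(2·2) + const.
Setting the derivative to zero: Σxᵢ(yᵢ − βxᵢ)/9 − β/2 = 0, so β = Σxᵢyᵢ / (Σxᵢ² + σ²/τ²).
Σxᵢyᵢ = 3·2 + 3·6 + 2·5 + 4·4 + 5·7 = 85; Σxᵢ² = 63; σ²/τ² = 4.5.
β̂_MAP = 85 / (63 + 4.5) = 85/67.5 ≈ 1.259.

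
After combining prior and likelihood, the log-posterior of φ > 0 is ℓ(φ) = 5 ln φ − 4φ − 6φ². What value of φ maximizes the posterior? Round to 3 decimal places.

φ̂_MAP = 0.500

ℓ'(φ) = 5/φ − 4 − 12φ. Setting this to zero and multiplying by φ: 12φ² + 4φ − 5 = 0.
φ = (−4 + √(4² + 4·12·5)) / (2·12) = (−4 + √256) / 24 = (−4 + 16)/24 = 1/2.
ℓ''(φ) = −5/φ² − 12 < 0, confirming a maximum.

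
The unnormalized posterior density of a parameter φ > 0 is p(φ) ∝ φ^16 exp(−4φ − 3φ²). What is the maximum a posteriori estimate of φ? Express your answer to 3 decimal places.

φ̂_MAP = 1.333

ℓ'(φ) = 16/φ − 4 − 6φ. Setting this to zero and multiplying by φ: 6φ² + 4φ − 16 = 0.
φ = (−4 + √(4² + 4·6·16)) / (2·6) = (−4 + √400) / 12 = (−4 + 20)/12 = 4/3.
ℓ''(φ) = −16/φ² − 6 < 0, confirming a maximum.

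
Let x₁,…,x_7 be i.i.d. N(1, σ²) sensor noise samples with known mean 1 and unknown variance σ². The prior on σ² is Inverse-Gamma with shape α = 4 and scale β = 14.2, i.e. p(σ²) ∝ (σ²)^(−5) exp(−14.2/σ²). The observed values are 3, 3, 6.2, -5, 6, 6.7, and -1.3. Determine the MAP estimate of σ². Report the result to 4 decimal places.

σ̂²_MAP = 9.5424

Sum of squared deviations about the known mean: SS = (3−1)² + (3−1)² + (6.2−1)² + (-5−1)² + (6−1)² + (6.7−1)² + (-1.3−1)² = 133.82.
The Normal likelihood contributes (σ²)^(−n/2) exp(−SS/(2σ²)), so the posterior is Inverse-Gamma(α + n/2, β + SS/2) = Inverse-Gamma(7.5, 81.11).
The mode of Inverse-Gamma(a, b) is b/(a+1) = 81.11/8.5 ≈ 9.5424.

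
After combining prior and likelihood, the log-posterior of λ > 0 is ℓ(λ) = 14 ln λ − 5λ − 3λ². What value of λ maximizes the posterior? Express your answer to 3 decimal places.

λ̂_MAP = 1.167

ℓ'(λ) = 14/λ − 5 − 6λ. Setting this to zero and multiplying by λ: 6λ² + 5λ − 14 = 0.
λ = (−5 + √(5² + 4·6·14)) / (2·6) = (−5 + √361) / 12 = (−5 + 19)/12 = 7/6.
ℓ''(λ) = −14/λ² − 6 < 0, confirming a maximum.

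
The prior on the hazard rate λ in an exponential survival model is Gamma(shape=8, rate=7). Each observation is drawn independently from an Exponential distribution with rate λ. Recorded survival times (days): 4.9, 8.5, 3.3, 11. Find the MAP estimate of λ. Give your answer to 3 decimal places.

The Exponential(rate=λ) likelihood is ∝ λ^n e^(−λΣtᵢ). Here n = 4 and Σtᵢ = 4.9 + 8.5 + 3.3 + 11 = 27.7.
Posterior ∝ λ^7e^(−7λ) · λ^4e^(−27.7λ) = λ^11e^(−34.7λ), i.e. Gamma(12, 34.7).
Mode = (a−1)/b = 11/34.7 ≈ 0.317.

λ̂_MAP = 0.317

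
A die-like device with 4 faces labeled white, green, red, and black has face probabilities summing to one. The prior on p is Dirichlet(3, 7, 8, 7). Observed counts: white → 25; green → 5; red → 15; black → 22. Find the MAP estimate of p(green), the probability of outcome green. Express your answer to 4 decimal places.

MAP estimate of p(green) = 0.1250

The posterior is Dirichlet(αᵢ + nᵢ) = Dirichlet(28, 12, 23, 29).
For a Dirichlet(a₁,…,a_K) with all aᵢ > 1, the mode has j-th component (aⱼ − 1)/(Σaᵢ − K).
Here Σaᵢ = 92 and K = 4, so p(green) = (12 − 1)/(92 − 4) = 11/88 ≈ 0.1250.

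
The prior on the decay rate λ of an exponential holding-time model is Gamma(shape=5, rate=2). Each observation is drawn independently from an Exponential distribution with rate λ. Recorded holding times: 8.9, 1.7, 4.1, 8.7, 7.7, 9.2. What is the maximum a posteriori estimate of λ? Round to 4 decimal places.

λ̂_MAP = 0.2364

The Exponential(rate=λ) likelihood is ∝ λ^n e^(−λΣtᵢ). Here n = 6 and Σtᵢ = 8.9 + 1.7 + 4.1 + 8.7 + 7.7 + 9.2 = 40.3.
Posterior ∝ λ^4e^(−2λ) · λ^6e^(−40.3λ) = λ^10e^(−42.3λ), i.e. Gamma(11, 42.3).
Mode = (a−1)/b = 10/42.3 ≈ 0.2364.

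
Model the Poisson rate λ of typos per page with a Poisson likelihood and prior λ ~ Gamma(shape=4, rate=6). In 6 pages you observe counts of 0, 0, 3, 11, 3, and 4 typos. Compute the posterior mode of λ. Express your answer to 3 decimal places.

Σxᵢ = 0+0+3+11+3+4 = 21, with n = 6.
Posterior ∝ λ^3e^(−6λ) · λ^21e^(−6λ) = λ^24e^(−12λ), i.e. Gamma(shape=25, rate=12).
The mode of a Gamma(a, b) with a ≥ 1 (shape–rate) is (a−1)/b = 24/12 ≈ 2.000.

λ̂_MAP = 2.000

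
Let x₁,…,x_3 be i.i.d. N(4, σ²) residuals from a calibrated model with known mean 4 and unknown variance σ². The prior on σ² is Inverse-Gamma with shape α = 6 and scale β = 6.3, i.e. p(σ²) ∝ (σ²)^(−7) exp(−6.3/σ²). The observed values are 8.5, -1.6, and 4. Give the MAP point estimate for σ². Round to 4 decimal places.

σ̂²_MAP = 3.7771

Sum of squared deviations about the known mean: SS = (8.5−4)² + (-1.6−4)² + (4−4)² = 51.61.
The Normal likelihood contributes (σ²)^(−n/2) exp(−SS/(2σ²)), so the posterior is Inverse-Gamma(α + n/2, β + SS/2) = Inverse-Gamma(7.5, 32.105).
The mode of Inverse-Gamma(a, b) is b/(a+1) = 32.105/8.5 ≈ 3.7771.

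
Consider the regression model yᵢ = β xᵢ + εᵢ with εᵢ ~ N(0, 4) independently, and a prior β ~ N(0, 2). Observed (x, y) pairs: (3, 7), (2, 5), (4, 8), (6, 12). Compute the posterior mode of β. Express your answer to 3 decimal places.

β̂_MAP = 2.015

log p(β | y) = −Σ(yᵢ − βxᵢ)²/(2·4) − β²/(2·2) + const.
Setting the derivative to zero: Σxᵢ(yᵢ − βxᵢ)/4 − β/2 = 0, so β = Σxᵢyᵢ / (Σxᵢ² + σ²/τ²).
Σxᵢyᵢ = 3·7 + 2·5 + 4·8 + 6·12 = 135; Σxᵢ² = 65; σ²/τ² = 2.
β̂_MAP = 135 / (65 + 2) = 135/67 ≈ 2.015.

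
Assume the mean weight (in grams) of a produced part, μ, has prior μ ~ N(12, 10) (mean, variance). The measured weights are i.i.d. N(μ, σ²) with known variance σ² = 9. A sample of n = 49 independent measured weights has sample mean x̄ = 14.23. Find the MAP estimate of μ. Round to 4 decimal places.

n = 49, x̄ = 14.23.
For a Normal prior and Normal likelihood with known variance, the posterior is Normal; its mode equals its mean, the precision-weighted average.
Prior precision 1/σ₀² = 1/10 = 0.1; data precision n/σ² = 49/9.
μ̂ = (0.1·12 + (49/9)·14.23) / (0.1 + 49/9) = (70807/900)/(499/90) = 70807/4990 ≈ 14.1898.

μ̂_MAP = 14.1898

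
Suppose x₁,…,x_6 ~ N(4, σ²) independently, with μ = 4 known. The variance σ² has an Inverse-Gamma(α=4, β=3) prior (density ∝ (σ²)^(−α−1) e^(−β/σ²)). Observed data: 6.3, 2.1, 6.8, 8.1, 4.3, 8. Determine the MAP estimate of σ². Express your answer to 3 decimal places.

σ̂²_MAP = 3.478

Sum of squared deviations about the known mean: SS = (6.3−4)² + (2.1−4)² + (6.8−4)² + (8.1−4)² + (4.3−4)² + (8−4)² = 49.64.
The Normal likelihood contributes (σ²)^(−n/2) exp(−SS/(2σ²)), so the posterior is Inverse-Gamma(α + n/2, β + SS/2) = Inverse-Gamma(7, 27.82).
The mode of Inverse-Gamma(a, b) is b/(a+1) = 27.82/8 ≈ 3.478.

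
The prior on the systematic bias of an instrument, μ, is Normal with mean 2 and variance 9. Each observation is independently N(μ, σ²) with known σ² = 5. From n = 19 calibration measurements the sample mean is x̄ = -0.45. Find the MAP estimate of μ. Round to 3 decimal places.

μ̂_MAP = -0.380

n = 19, x̄ = -0.45.
For a Normal prior and Normal likelihood with known variance, the posterior is Normal; its mode equals its mean, the precision-weighted average.
Prior precision 1/σ₀² = 1/9; data precision n/σ² = 19/5 = 3.8.
μ̂ = ((1/9)·2 + 3.8·(-0.45)) / (1/9 + 3.8) = (-1339/900)/(176/45) = -1339/3520 ≈ -0.380.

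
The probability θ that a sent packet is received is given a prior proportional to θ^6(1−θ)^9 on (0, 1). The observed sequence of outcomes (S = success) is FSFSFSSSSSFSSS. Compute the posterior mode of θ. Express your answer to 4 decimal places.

The prior density ∝ θ^6(1−θ)^9 is the kernel of Beta(7, 10).
Data: 10 successes in 14 trials (from the sequence). The binomial likelihood contributes θ^10(1−θ)^4, so the posterior is Beta(7+10, 10+4) = Beta(17, 14).
For Beta(a, b) with a, b > 1 the mode is (a−1)/(a+b−2) = 16/29 ≈ 0.5517.

θ̂_MAP = 0.5517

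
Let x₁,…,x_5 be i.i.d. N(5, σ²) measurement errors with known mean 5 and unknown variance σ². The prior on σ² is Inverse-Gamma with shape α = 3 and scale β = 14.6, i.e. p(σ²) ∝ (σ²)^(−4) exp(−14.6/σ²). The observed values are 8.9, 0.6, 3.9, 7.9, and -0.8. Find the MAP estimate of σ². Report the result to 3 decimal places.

σ̂²_MAP = 8.233

Sum of squared deviations about the known mean: SS = (8.9−5)² + (0.6−5)² + (3.9−5)² + (7.9−5)² + (-0.8−5)² = 77.83.
The Normal likelihood contributes (σ²)^(−n/2) exp(−SS/(2σ²)), so the posterior is Inverse-Gamma(α + n/2, β + SS/2) = Inverse-Gamma(5.5, 53.515).
The mode of Inverse-Gamma(a, b) is b/(a+1) = 53.515/6.5 ≈ 8.233.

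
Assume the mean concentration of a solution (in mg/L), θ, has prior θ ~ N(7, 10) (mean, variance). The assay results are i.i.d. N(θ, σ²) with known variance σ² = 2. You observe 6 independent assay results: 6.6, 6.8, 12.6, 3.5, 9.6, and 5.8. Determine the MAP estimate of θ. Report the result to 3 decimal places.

θ̂_MAP = 7.468

n = 6; x̄ = (6.6 + 6.8 + 12.6 + 3.5 + 9.6 + 5.8)/6 = 44.9/6 = 449/60 ≈ 7.4833.
For a Normal prior and Normal likelihood with known variance, the posterior is Normal; its mode equals its mean, the precision-weighted average.
Prior precision 1/σ₀² = 1/10 = 0.1; data precision n/σ² = 6/2 = 3.
θ̂ = (0.1·7 + 3·(449/60)) / (0.1 + 3) = 23.15/3.1 = 463/62 ≈ 7.468.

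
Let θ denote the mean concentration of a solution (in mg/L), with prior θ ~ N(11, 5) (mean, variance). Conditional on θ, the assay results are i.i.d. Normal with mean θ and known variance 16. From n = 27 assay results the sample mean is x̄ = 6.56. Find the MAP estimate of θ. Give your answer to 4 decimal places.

n = 27, x̄ = 6.56.
For a Normal prior and Normal likelihood with known variance, the posterior is Normal; its mode equals its mean, the precision-weighted average.
Prior precision 1/σ₀² = 1/5 = 0.2; data precision n/σ² = 27/16 = 1.6875.
θ̂ = (0.2·11 + 1.6875·6.56) / (0.2 + 1.6875) = 13.27/1.8875 = 5308/755 ≈ 7.0305.

θ̂_MAP = 7.0305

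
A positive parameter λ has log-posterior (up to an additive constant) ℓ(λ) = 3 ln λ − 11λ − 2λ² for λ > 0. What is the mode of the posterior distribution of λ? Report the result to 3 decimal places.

λ̂_MAP = 0.250

ℓ'(λ) = 3/λ − 11 − 4λ. Setting this to zero and multiplying by λ: 4λ² + 11λ − 3 = 0.
λ = (−11 + √(11² + 4·4·3)) / (2·4) = (−11 + √169) / 8 = (−11 + 13)/8 = 1/4.
ℓ''(λ) = −3/λ² − 4 < 0, confirming a maximum.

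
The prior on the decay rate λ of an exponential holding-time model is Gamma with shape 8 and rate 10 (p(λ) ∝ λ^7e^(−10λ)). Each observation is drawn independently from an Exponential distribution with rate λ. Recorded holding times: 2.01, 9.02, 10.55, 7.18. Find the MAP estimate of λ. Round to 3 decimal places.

The Exponential(rate=λ) likelihood is ∝ λ^n e^(−λΣtᵢ). Here n = 4 and Σtᵢ = 2.01 + 9.02 + 10.55 + 7.18 = 28.76.
Posterior ∝ λ^7e^(−10λ) · λ^4e^(−28.76λ) = λ^11e^(−38.76λ), i.e. Gamma(12, 38.76).
Mode = (a−1)/b = 11/38.76 ≈ 0.284.

λ̂_MAP = 0.284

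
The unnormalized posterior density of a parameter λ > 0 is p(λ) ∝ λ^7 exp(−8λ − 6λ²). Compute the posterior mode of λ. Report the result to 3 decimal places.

λ̂_MAP = 0.500

ℓ'(λ) = 7/λ − 8 − 12λ. Setting this to zero and multiplying by λ: 12λ² + 8λ − 7 = 0.
λ = (−8 + √(8² + 4·12·7)) / (2·12) = (−8 + √400) / 24 = (−8 + 20)/24 = 1/2.
ℓ''(λ) = −7/λ² − 12 < 0, confirming a maximum.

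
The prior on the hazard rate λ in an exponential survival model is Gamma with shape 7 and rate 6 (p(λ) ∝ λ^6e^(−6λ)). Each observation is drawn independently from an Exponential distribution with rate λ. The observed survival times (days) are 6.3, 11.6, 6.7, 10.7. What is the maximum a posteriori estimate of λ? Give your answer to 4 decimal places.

The Exponential(rate=λ) likelihood is ∝ λ^n e^(−λΣtᵢ). Here n = 4 and Σtᵢ = 6.3 + 11.6 + 6.7 + 10.7 = 35.3.
Posterior ∝ λ^6e^(−6λ) · λ^4e^(−35.3λ) = λ^10e^(−41.3λ), i.e. Gamma(11, 41.3).
Mode = (a−1)/b = 10/41.3 ≈ 0.2421.

λ̂_MAP = 0.2421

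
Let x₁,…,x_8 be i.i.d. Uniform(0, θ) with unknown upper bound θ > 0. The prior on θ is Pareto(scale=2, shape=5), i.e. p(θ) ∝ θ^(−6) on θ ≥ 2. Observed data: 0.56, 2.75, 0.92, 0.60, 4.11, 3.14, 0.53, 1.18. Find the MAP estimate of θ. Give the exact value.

θ̂_MAP = 4.11

The Uniform(0, θ) likelihood is θ^(−n) for θ ≥ max(xᵢ), zero otherwise. Here max(xᵢ) = 4.11.
Posterior ∝ θ^(−6) · θ^(−8) = θ^(−14) on θ ≥ max(2, 4.11) = 4.11.
This density is strictly decreasing in θ, so the posterior mode lies at the lower boundary of the support.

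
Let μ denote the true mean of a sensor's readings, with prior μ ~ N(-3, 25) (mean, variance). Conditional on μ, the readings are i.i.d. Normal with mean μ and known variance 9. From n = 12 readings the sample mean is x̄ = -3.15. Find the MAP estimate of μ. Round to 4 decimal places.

n = 12, x̄ = -3.15.
For a Normal prior and Normal likelihood with known variance, the posterior is Normal; its mode equals its mean, the precision-weighted average.
Prior precision 1/σ₀² = 1/25 = 0.04; data precision n/σ² = 12/9 = 4/3.
μ̂ = (0.04·(-3) + (4/3)·(-3.15)) / (0.04 + 4/3) = (-4.32)/(103/75) = -324/103 ≈ -3.1456.

μ̂_MAP = -3.1456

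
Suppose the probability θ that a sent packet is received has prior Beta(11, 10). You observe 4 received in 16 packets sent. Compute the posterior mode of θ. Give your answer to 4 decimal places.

θ̂_MAP = 0.4000

Prior: Beta(11, 10).
Data: 4 successes in 16 trials. The binomial likelihood contributes θ^4(1−θ)^12, so the posterior is Beta(11+4, 10+12) = Beta(15, 22).
For Beta(a, b) with a, b > 1 the mode is (a−1)/(a+b−2) = 14/35 ≈ 0.4000.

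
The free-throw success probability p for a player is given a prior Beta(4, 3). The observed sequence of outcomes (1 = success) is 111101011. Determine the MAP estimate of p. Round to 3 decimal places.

p̂_MAP = 0.714

Prior: Beta(4, 3).
Data: 7 successes in 9 trials (from the sequence). The binomial likelihood contributes p^7(1−p)^2, so the posterior is Beta(4+7, 3+2) = Beta(11, 5).
For Beta(a, b) with a, b > 1 the mode is (a−1)/(a+b−2) = 10/14 ≈ 0.714.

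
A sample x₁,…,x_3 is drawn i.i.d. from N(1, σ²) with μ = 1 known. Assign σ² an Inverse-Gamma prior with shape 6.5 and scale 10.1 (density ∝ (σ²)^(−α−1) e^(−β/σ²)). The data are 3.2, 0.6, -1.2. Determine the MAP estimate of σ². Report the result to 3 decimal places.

Sum of squared deviations about the known mean: SS = (3.2−1)² + (0.6−1)² + (-1.2−1)² = 9.84.
The Normal likelihood contributes (σ²)^(−n/2) exp(−SS/(2σ²)), so the posterior is Inverse-Gamma(α + n/2, β + SS/2) = Inverse-Gamma(8, 15.02).
The mode of Inverse-Gamma(a, b) is b/(a+1) = 15.02/9 ≈ 1.669.

σ̂²_MAP = 1.669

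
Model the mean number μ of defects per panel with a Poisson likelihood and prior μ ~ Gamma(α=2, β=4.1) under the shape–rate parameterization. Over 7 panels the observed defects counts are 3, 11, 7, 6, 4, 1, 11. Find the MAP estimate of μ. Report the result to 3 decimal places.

μ̂_MAP = 3.964

Σxᵢ = 3+11+7+6+4+1+11 = 43, with n = 7.
Posterior ∝ μe^(−4.1μ) · μ^43e^(−7μ) = μ^44e^(−11.1μ), i.e. Gamma(shape=45, rate=11.1).
The mode of a Gamma(a, b) with a ≥ 1 (shape–rate) is (a−1)/b = 44/11.1 ≈ 3.964.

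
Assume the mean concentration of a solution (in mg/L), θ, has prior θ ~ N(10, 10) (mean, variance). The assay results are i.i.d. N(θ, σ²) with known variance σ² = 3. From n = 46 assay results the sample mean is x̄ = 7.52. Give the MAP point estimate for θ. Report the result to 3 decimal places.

n = 46, x̄ = 7.52.
For a Normal prior and Normal likelihood with known variance, the posterior is Normal; its mode equals its mean, the precision-weighted average.
Prior precision 1/σ₀² = 1/10 = 0.1; data precision n/σ² = 46/3.
θ̂ = (0.1·10 + (46/3)·7.52) / (0.1 + 46/3) = (8723/75)/(463/30) = 17446/2315 ≈ 7.536.

θ̂_MAP = 7.536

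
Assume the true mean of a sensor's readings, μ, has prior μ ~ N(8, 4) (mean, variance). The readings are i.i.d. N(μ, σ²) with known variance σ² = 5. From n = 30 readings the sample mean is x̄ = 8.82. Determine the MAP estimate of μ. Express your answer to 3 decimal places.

n = 30, x̄ = 8.82.
For a Normal prior and Normal likelihood with known variance, the posterior is Normal; its mode equals its mean, the precision-weighted average.
Prior precision 1/σ₀² = 1/4 = 0.25; data precision n/σ² = 30/5 = 6.
μ̂ = (0.25·8 + 6·8.82) / (0.25 + 6) = 54.92/6.25 = 8.7872 ≈ 8.787.

μ̂_MAP = 8.787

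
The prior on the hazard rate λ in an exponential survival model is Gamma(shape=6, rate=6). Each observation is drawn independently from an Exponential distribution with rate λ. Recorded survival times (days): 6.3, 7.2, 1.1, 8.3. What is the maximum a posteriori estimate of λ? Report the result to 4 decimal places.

λ̂_MAP = 0.3114

The Exponential(rate=λ) likelihood is ∝ λ^n e^(−λΣtᵢ). Here n = 4 and Σtᵢ = 6.3 + 7.2 + 1.1 + 8.3 = 22.9.
Posterior ∝ λ^5e^(−6λ) · λ^4e^(−22.9λ) = λ^9e^(−28.9λ), i.e. Gamma(10, 28.9).
Mode = (a−1)/b = 9/28.9 ≈ 0.3114.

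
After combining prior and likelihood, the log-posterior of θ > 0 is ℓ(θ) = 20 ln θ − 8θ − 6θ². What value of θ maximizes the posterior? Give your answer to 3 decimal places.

θ̂_MAP = 1.000

ℓ'(θ) = 20/θ − 8 − 12θ. Setting this to zero and multiplying by θ: 12θ² + 8θ − 20 = 0.
θ = (−8 + √(8² + 4·12·20)) / (2·12) = (−8 + √1024) / 24 = (−8 + 32)/24 = 1.
ℓ''(θ) = −20/θ² − 12 < 0, confirming a maximum.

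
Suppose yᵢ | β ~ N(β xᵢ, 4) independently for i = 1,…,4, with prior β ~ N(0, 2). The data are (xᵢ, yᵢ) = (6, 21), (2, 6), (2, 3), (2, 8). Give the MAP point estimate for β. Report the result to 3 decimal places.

β̂_MAP = 3.200

log p(β | y) = −Σ(yᵢ − βxᵢ)²/(2·4) − β²/(2·2) + const.
Setting the derivative to zero: Σxᵢ(yᵢ − βxᵢ)/4 − β/2 = 0, so β = Σxᵢyᵢ / (Σxᵢ² + σ²/τ²).
Σxᵢyᵢ = 6·21 + 2·6 + 2·3 + 2·8 = 160; Σxᵢ² = 48; σ²/τ² = 2.
β̂_MAP = 160 / (48 + 2) = 160/50 ≈ 3.200.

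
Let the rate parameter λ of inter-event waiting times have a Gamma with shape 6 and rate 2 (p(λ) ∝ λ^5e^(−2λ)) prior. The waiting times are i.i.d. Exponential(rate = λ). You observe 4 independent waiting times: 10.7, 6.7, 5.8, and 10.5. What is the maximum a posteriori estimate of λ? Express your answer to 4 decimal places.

λ̂_MAP = 0.2521

The Exponential(rate=λ) likelihood is ∝ λ^n e^(−λΣtᵢ). Here n = 4 and Σtᵢ = 10.7 + 6.7 + 5.8 + 10.5 = 33.7.
Posterior ∝ λ^5e^(−2λ) · λ^4e^(−33.7λ) = λ^9e^(−35.7λ), i.e. Gamma(10, 35.7).
Mode = (a−1)/b = 9/35.7 ≈ 0.2521.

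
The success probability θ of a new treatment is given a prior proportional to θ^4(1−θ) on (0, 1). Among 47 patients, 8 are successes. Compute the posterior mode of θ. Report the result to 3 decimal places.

The prior density ∝ θ^4(1−θ)^1 is the kernel of Beta(5, 2).
Data: 8 successes in 47 trials. The binomial likelihood contributes θ^8(1−θ)^39, so the posterior is Beta(5+8, 2+39) = Beta(13, 41).
For Beta(a, b) with a, b > 1 the mode is (a−1)/(a+b−2) = 12/52 ≈ 0.231.

θ̂_MAP = 0.231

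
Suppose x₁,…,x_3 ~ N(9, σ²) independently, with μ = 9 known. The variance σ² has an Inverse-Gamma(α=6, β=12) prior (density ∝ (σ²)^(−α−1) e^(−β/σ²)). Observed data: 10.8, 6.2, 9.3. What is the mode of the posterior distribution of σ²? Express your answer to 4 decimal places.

Sum of squared deviations about the known mean: SS = (10.8−9)² + (6.2−9)² + (9.3−9)² = 11.17.
The Normal likelihood contributes (σ²)^(−n/2) exp(−SS/(2σ²)), so the posterior is Inverse-Gamma(α + n/2, β + SS/2) = Inverse-Gamma(7.5, 17.585).
The mode of Inverse-Gamma(a, b) is b/(a+1) = 17.585/8.5 ≈ 2.0688.

σ̂²_MAP = 2.0688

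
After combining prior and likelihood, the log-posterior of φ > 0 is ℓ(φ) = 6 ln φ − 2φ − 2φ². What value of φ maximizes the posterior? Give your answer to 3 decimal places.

φ̂_MAP = 1.000

ℓ'(φ) = 6/φ − 2 − 4φ. Setting this to zero and multiplying by φ: 4φ² + 2φ − 6 = 0.
φ = (−2 + √(2² + 4·4·6)) / (2·4) = (−2 + √100) / 8 = (−2 + 10)/8 = 1.
ℓ''(φ) = −6/φ² − 4 < 0, confirming a maximum.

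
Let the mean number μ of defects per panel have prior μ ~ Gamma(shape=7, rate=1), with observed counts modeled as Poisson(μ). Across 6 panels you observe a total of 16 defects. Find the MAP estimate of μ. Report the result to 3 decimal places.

Σxᵢ = 16, n = 6.
Posterior ∝ μ^6e^(−1μ) · μ^16e^(−6μ) = μ^22e^(−7μ), i.e. Gamma(shape=23, rate=7).
The mode of a Gamma(a, b) with a ≥ 1 (shape–rate) is (a−1)/b = 22/7 ≈ 3.143.

μ̂_MAP = 3.143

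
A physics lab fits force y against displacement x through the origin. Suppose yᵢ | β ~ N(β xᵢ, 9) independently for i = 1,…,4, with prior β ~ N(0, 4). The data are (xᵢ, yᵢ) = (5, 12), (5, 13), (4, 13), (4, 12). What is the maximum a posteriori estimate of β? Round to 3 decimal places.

β̂_MAP = 2.671

log p(β | y) = −Σ(yᵢ − βxᵢ)²/(2·9) − β²/(2·4) + const.
Setting the derivative to zero: Σxᵢ(yᵢ − βxᵢ)/9 − β/4 = 0, so β = Σxᵢyᵢ / (Σxᵢ² + σ²/τ²).
Σxᵢyᵢ = 5·12 + 5·13 + 4·13 + 4·12 = 225; Σxᵢ² = 82; σ²/τ² = 2.25.
β̂_MAP = 225 / (82 + 2.25) = 225/84.25 ≈ 2.671.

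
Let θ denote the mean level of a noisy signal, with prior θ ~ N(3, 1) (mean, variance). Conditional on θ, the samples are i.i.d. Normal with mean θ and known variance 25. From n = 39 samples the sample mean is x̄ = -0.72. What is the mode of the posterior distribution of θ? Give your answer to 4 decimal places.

n = 39, x̄ = -0.72.
For a Normal prior and Normal likelihood with known variance, the posterior is Normal; its mode equals its mean, the precision-weighted average.
Prior precision 1/σ₀² = 1/1 = 1; data precision n/σ² = 39/25 = 1.56.
θ̂ = (1·3 + 1.56·(-0.72)) / (1 + 1.56) = 1.8768/2.56 = 0.733125 ≈ 0.7331.

θ̂_MAP = 0.7331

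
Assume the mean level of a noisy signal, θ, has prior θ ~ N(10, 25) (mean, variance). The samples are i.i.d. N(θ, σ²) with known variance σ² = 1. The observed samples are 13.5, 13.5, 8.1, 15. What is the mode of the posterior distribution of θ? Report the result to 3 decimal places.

θ̂_MAP = 12.500

n = 4; x̄ = (13.5 + 13.5 + 8.1 + 15)/4 = 50.1/4 = 12.525.
For a Normal prior and Normal likelihood with known variance, the posterior is Normal; its mode equals its mean, the precision-weighted average.
Prior precision 1/σ₀² = 1/25 = 0.04; data precision n/σ² = 4/1 = 4.
θ̂ = (0.04·10 + 4·12.525) / (0.04 + 4) = 50.5/4.04 = 12.500.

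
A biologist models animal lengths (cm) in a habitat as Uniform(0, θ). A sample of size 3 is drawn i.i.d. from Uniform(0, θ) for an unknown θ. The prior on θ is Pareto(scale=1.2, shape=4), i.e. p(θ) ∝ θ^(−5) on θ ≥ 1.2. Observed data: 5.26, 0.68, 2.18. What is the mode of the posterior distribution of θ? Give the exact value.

The Uniform(0, θ) likelihood is θ^(−n) for θ ≥ max(xᵢ), zero otherwise. Here max(xᵢ) = 5.26.
Posterior ∝ θ^(−5) · θ^(−3) = θ^(−8) on θ ≥ max(1.2, 5.26) = 5.26.
This density is strictly decreasing in θ, so the posterior mode lies at the lower boundary of the support.

θ̂_MAP = 5.26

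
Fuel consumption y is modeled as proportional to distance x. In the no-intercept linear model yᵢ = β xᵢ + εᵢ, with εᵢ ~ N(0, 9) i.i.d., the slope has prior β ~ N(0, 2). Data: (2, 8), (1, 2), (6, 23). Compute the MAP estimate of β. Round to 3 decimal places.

log p(β | y) = −Σ(yᵢ − βxᵢ)²/(2·9) − β²/(2·2) + const.
Setting the derivative to zero: Σxᵢ(yᵢ − βxᵢ)/9 − β/2 = 0, so β = Σxᵢyᵢ / (Σxᵢ² + σ²/τ²).
Σxᵢyᵢ = 2·8 + 1·2 + 6·23 = 156; Σxᵢ² = 41; σ²/τ² = 4.5.
β̂_MAP = 156 / (41 + 4.5) = 156/45.5 ≈ 3.429.

β̂_MAP = 3.429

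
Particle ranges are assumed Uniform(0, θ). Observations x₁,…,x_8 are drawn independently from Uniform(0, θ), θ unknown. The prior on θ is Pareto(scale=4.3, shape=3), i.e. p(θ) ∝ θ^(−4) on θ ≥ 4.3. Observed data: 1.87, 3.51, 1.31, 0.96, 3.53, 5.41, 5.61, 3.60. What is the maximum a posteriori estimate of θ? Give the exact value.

The Uniform(0, θ) likelihood is θ^(−n) for θ ≥ max(xᵢ), zero otherwise. Here max(xᵢ) = 5.61.
Posterior ∝ θ^(−4) · θ^(−8) = θ^(−12) on θ ≥ max(4.3, 5.61) = 5.61.
This density is strictly decreasing in θ, so the posterior mode lies at the lower boundary of the support.

θ̂_MAP = 5.61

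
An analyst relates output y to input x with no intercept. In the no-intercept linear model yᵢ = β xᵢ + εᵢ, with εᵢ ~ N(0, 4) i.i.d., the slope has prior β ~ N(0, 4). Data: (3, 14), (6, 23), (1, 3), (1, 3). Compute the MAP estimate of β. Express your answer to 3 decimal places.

log p(β | y) = −Σ(yᵢ − βxᵢ)²/(2·4) − β²/(2·4) + const.
Setting the derivative to zero: Σxᵢ(yᵢ − βxᵢ)/4 − β/4 = 0, so β = Σxᵢyᵢ / (Σxᵢ² + σ²/τ²).
Σxᵢyᵢ = 3·14 + 6·23 + 1·3 + 1·3 = 186; Σxᵢ² = 47; σ²/τ² = 1.
β̂_MAP = 186 / (47 + 1) = 186/48 ≈ 3.875.

β̂_MAP = 3.875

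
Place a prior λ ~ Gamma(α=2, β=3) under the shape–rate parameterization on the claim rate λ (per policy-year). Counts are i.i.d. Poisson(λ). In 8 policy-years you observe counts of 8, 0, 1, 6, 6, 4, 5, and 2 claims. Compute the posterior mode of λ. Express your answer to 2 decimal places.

Σxᵢ = 8+0+1+6+6+4+5+2 = 32, with n = 8.
Posterior ∝ λe^(−3λ) · λ^32e^(−8λ) = λ^33e^(−11λ), i.e. Gamma(shape=34, rate=11).
The mode of a Gamma(a, b) with a ≥ 1 (shape–rate) is (a−1)/b = 33/11 ≈ 3.00.

λ̂_MAP = 3.00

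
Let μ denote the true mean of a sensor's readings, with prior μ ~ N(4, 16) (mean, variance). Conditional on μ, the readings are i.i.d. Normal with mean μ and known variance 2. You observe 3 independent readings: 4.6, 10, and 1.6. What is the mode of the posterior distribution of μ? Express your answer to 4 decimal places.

n = 3; x̄ = (4.6 + 10 + 1.6)/3 = 16.2/3 = 5.4.
For a Normal prior and Normal likelihood with known variance, the posterior is Normal; its mode equals its mean, the precision-weighted average.
Prior precision 1/σ₀² = 1/16 = 0.0625; data precision n/σ² = 3/2 = 1.5.
μ̂ = (0.0625·4 + 1.5·5.4) / (0.0625 + 1.5) = 8.35/1.5625 = 5.3440.

μ̂_MAP = 5.3440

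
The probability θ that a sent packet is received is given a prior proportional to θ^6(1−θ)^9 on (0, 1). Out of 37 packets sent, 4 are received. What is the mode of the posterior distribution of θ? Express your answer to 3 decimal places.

θ̂_MAP = 0.192

The prior density ∝ θ^6(1−θ)^9 is the kernel of Beta(7, 10).
Data: 4 successes in 37 trials. The binomial likelihood contributes θ^4(1−θ)^33, so the posterior is Beta(7+4, 10+33) = Beta(11, 43).
For Beta(a, b) with a, b > 1 the mode is (a−1)/(a+b−2) = 10/52 ≈ 0.192.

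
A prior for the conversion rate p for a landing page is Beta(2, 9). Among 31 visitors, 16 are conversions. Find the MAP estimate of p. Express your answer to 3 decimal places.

p̂_MAP = 0.425

Prior: Beta(2, 9).
Data: 16 successes in 31 trials. The binomial likelihood contributes p^16(1−p)^15, so the posterior is Beta(2+16, 9+15) = Beta(18, 24).
For Beta(a, b) with a, b > 1 the mode is (a−1)/(a+b−2) = 17/40 ≈ 0.425.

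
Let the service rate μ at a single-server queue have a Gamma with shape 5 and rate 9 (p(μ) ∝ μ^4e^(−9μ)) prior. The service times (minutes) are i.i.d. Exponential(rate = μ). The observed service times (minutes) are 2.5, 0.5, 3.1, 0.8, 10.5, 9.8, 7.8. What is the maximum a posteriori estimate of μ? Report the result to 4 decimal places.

The Exponential(rate=μ) likelihood is ∝ μ^n e^(−μΣtᵢ). Here n = 7 and Σtᵢ = 2.5 + 0.5 + 3.1 + 0.8 + 10.5 + 9.8 + 7.8 = 35.
Posterior ∝ μ^4e^(−9μ) · μ^7e^(−35μ) = μ^11e^(−44μ), i.e. Gamma(12, 44).
Mode = (a−1)/b = 11/44 ≈ 0.2500.

μ̂_MAP = 0.2500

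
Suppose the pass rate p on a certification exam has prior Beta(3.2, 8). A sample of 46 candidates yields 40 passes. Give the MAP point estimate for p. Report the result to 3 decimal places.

Prior: Beta(3.2, 8).
Data: 40 successes in 46 trials. The binomial likelihood contributes p^40(1−p)^6, so the posterior is Beta(3.2+40, 8+6) = Beta(43.2, 14).
For Beta(a, b) with a, b > 1 the mode is (a−1)/(a+b−2) = 42.2/55.2 ≈ 0.764.

p̂_MAP = 0.764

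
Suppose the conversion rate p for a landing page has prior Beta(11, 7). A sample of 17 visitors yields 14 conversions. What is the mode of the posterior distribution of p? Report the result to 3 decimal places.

Prior: Beta(11, 7).
Data: 14 successes in 17 trials. The binomial likelihood contributes p^14(1−p)^3, so the posterior is Beta(11+14, 7+3) = Beta(25, 10).
For Beta(a, b) with a, b > 1 the mode is (a−1)/(a+b−2) = 24/33 ≈ 0.727.

p̂_MAP = 0.727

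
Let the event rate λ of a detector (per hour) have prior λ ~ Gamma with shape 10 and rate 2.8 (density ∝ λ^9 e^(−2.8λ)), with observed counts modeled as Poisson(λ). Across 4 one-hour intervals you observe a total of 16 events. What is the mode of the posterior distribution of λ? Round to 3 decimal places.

Σxᵢ = 16, n = 4.
Posterior ∝ λ^9e^(−2.8λ) · λ^16e^(−4λ) = λ^25e^(−6.8λ), i.e. Gamma(shape=26, rate=6.8).
The mode of a Gamma(a, b) with a ≥ 1 (shape–rate) is (a−1)/b = 25/6.8 ≈ 3.676.

λ̂_MAP = 3.676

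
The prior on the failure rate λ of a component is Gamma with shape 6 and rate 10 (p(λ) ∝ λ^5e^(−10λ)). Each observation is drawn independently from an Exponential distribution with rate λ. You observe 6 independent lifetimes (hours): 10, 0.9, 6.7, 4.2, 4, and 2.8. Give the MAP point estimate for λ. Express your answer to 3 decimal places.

The Exponential(rate=λ) likelihood is ∝ λ^n e^(−λΣtᵢ). Here n = 6 and Σtᵢ = 10 + 0.9 + 6.7 + 4.2 + 4 + 2.8 = 28.6.
Posterior ∝ λ^5e^(−10λ) · λ^6e^(−28.6λ) = λ^11e^(−38.6λ), i.e. Gamma(12, 38.6).
Mode = (a−1)/b = 11/38.6 ≈ 0.285.

λ̂_MAP = 0.285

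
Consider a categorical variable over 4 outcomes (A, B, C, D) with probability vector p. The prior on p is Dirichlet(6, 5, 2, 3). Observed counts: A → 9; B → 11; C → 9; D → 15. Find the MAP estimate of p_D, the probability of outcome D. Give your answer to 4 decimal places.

The posterior is Dirichlet(αᵢ + nᵢ) = Dirichlet(15, 16, 11, 18).
For a Dirichlet(a₁,…,a_K) with all aᵢ > 1, the mode has j-th component (aⱼ − 1)/(Σaᵢ − K).
Here Σaᵢ = 60 and K = 4, so p_D = (18 − 1)/(60 − 4) = 17/56 ≈ 0.3036.

MAP estimate of p_D = 0.3036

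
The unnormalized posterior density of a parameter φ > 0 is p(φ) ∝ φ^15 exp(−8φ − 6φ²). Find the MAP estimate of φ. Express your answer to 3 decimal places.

ℓ'(φ) = 15/φ − 8 − 12φ. Setting this to zero and multiplying by φ: 12φ² + 8φ − 15 = 0.
φ = (−8 + √(8² + 4·12·15)) / (2·12) = (−8 + √784) / 24 = (−8 + 28)/24 = 5/6.
ℓ''(φ) = −15/φ² − 12 < 0, confirming a maximum.

φ̂_MAP = 0.833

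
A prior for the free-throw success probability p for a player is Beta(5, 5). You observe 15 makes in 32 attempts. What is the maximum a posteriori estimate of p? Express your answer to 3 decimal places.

p̂_MAP = 0.475

Prior: Beta(5, 5).
Data: 15 successes in 32 trials. The binomial likelihood contributes p^15(1−p)^17, so the posterior is Beta(5+15, 5+17) = Beta(20, 22).
For Beta(a, b) with a, b > 1 the mode is (a−1)/(a+b−2) = 19/40 ≈ 0.475.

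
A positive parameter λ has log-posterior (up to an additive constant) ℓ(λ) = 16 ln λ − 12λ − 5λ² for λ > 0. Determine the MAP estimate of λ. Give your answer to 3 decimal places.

λ̂_MAP = 0.800

ℓ'(λ) = 16/λ − 12 − 10λ. Setting this to zero and multiplying by λ: 10λ² + 12λ − 16 = 0.
λ = (−12 + √(12² + 4·10·16)) / (2·10) = (−12 + √784) / 20 = (−12 + 28)/20 = 4/5.
ℓ''(λ) = −16/λ² − 10 < 0, confirming a maximum.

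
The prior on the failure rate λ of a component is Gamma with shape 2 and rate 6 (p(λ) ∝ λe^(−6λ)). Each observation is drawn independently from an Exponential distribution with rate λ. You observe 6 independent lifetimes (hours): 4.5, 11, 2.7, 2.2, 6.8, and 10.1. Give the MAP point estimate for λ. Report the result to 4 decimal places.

The Exponential(rate=λ) likelihood is ∝ λ^n e^(−λΣtᵢ). Here n = 6 and Σtᵢ = 4.5 + 11 + 2.7 + 2.2 + 6.8 + 10.1 = 37.3.
Posterior ∝ λe^(−6λ) · λ^6e^(−37.3λ) = λ^7e^(−43.3λ), i.e. Gamma(8, 43.3).
Mode = (a−1)/b = 7/43.3 ≈ 0.1617.

λ̂_MAP = 0.1617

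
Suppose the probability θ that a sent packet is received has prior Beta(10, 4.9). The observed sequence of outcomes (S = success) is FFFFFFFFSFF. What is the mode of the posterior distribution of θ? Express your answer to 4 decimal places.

θ̂_MAP = 0.4184

Prior: Beta(10, 4.9).
Data: 1 success in 11 trials (from the sequence). The binomial likelihood contributes θ(1−θ)^10, so the posterior is Beta(10+1, 4.9+10) = Beta(11, 14.9).
For Beta(a, b) with a, b > 1 the mode is (a−1)/(a+b−2) = 10/23.9 ≈ 0.4184.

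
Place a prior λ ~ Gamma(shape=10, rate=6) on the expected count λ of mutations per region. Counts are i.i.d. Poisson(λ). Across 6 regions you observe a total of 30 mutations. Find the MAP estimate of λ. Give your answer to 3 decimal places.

λ̂_MAP = 3.250

Σxᵢ = 30, n = 6.
Posterior ∝ λ^9e^(−6λ) · λ^30e^(−6λ) = λ^39e^(−12λ), i.e. Gamma(shape=40, rate=12).
The mode of a Gamma(a, b) with a ≥ 1 (shape–rate) is (a−1)/b = 39/12 ≈ 3.250.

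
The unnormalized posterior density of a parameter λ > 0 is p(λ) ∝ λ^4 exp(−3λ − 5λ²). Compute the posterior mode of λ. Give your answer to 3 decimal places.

ℓ'(λ) = 4/λ − 3 − 10λ. Setting this to zero and multiplying by λ: 10λ² + 3λ − 4 = 0.
λ = (−3 + √(3² + 4·10·4)) / (2·10) = (−3 + √169) / 20 = (−3 + 13)/20 = 1/2.
ℓ''(λ) = −4/λ² − 10 < 0, confirming a maximum.

λ̂_MAP = 0.500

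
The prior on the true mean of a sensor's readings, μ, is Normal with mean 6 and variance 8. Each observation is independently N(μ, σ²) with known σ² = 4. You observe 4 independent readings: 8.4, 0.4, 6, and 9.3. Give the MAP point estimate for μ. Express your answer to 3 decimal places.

μ̂_MAP = 6.022

n = 4; x̄ = (8.4 + 0.4 + 6 + 9.3)/4 = 24.1/4 = 6.025.
For a Normal prior and Normal likelihood with known variance, the posterior is Normal; its mode equals its mean, the precision-weighted average.
Prior precision 1/σ₀² = 1/8 = 0.125; data precision n/σ² = 4/4 = 1.
μ̂ = (0.125·6 + 1·6.025) / (0.125 + 1) = 6.775/1.125 = 271/45 ≈ 6.022.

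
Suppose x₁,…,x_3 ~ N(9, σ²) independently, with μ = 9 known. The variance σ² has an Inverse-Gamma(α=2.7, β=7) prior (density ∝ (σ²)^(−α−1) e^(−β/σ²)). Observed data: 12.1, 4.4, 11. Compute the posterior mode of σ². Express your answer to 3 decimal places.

σ̂²_MAP = 4.689

Sum of squared deviations about the known mean: SS = (12.1−9)² + (4.4−9)² + (11−9)² = 34.77.
The Normal likelihood contributes (σ²)^(−n/2) exp(−SS/(2σ²)), so the posterior is Inverse-Gamma(α + n/2, β + SS/2) = Inverse-Gamma(4.2, 24.385).
The mode of Inverse-Gamma(a, b) is b/(a+1) = 24.385/5.2 ≈ 4.689.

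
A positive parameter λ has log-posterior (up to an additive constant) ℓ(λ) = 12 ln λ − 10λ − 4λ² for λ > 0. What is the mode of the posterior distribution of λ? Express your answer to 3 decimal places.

λ̂_MAP = 0.750

ℓ'(λ) = 12/λ − 10 − 8λ. Setting this to zero and multiplying by λ: 8λ² + 10λ − 12 = 0.
λ = (−10 + √(10² + 4·8·12)) / (2·8) = (−10 + √484) / 16 = (−10 + 22)/16 = 3/4.
ℓ''(λ) = −12/λ² − 8 < 0, confirming a maximum.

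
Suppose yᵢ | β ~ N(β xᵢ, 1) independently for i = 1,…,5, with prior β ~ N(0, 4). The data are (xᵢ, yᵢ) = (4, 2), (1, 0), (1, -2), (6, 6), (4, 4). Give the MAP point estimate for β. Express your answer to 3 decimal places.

β̂_MAP = 0.826

log p(β | y) = −Σ(yᵢ − βxᵢ)²/(2·1) − β²/(2·4) + const.
Setting the derivative to zero: Σxᵢ(yᵢ − βxᵢ)/1 − β/4 = 0, so β = Σxᵢyᵢ / (Σxᵢ² + σ²/τ²).
Σxᵢyᵢ = 4·2 + 1·0 + 1·(-2) + 6·6 + 4·4 = 58; Σxᵢ² = 70; σ²/τ² = 0.25.
β̂_MAP = 58 / (70 + 0.25) = 58/70.25 ≈ 0.826.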